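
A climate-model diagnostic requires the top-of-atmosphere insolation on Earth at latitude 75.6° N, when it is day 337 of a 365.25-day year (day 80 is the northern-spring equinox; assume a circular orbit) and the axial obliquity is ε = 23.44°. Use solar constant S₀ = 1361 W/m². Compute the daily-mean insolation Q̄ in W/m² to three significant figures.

Solar longitude: λ_s = 360° × (337 − 80)/365.25 = 253.306°.
sin δ = sin 23.44° × sin 253.306° = -0.38102, so δ = -22.397°.
cos H₀ = −tan(+75.6°) tan(-22.397°) = 1.6051 ≥ 1 ⇒ polar night, H₀ = 0 and Q̄ = 0.

Q̄ ≈ 0.00 W/m²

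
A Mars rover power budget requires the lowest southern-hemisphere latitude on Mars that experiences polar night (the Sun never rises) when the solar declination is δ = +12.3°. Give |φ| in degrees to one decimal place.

Polar night requires cos H₀ = −tan φ tan δ ≥ 1, i.e. tan φ tan δ ≤ −1.
The boundary is |tan φ| · |tan δ| = 1, so |φ| = 90° − |δ| = 90° − 12.3° = 77.7° in the southern hemisphere.

|φ| = 77.7°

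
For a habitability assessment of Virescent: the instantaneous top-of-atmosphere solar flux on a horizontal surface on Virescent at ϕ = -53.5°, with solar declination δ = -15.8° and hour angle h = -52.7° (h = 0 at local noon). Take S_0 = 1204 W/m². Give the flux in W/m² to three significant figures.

cos θ_z = sin ϕ sin δ + cos ϕ cos δ cos h = 0.218874 + 0.346837 = 0.565711.
Flux = S_0 · cos θ_z = 1204 × 0.565711 = 681.1 W/m².

681 W/m²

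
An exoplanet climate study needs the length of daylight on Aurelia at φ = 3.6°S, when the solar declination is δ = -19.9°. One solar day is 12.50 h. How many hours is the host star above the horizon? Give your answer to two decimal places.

6.34 h

cos H₀ = −tan φ · tan δ = −tan(-3.6°) × tan(-19.900°) = -0.0228, so H₀ = 1.5936 rad = 91.31°.
Daylight = 2H₀/(2π) × 12.50 h = (1.5936/π) × 12.50 = 6.34 h.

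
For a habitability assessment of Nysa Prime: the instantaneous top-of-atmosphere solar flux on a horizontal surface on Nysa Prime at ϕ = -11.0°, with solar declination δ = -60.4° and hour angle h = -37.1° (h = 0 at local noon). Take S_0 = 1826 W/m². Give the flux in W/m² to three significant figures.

1.01e+03 W/m²

cos θ_z = sin ϕ sin δ + cos ϕ cos δ cos h = 0.165907 + 0.386722 = 0.552629.
Flux = S_0 · cos θ_z = 1826 × 0.552629 = 1009 W/m².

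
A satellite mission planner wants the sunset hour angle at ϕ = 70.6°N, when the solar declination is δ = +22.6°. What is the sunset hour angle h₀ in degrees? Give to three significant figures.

h₀ = 180°

Sunrise equation: cos h₀ = −tan ϕ · tan δ = -1.1820 ≤ −1, so the Sun never sets (polar day) and h₀ = π.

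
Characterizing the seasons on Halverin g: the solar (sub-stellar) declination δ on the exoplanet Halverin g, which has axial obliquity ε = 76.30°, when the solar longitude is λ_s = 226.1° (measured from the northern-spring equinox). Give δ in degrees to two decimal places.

δ = -44.43°

sin δ = sin ε · sin λ_s = sin 76.30° × sin 226.1° = -0.700051.
δ = arcsin(-0.700051) = -44.43°.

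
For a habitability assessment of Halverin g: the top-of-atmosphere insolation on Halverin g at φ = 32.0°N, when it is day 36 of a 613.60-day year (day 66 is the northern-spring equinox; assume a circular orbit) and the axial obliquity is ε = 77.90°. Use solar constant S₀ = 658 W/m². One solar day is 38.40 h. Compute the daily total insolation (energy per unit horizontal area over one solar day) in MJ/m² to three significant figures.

16.8 MJ/m²

Solar longitude: λ_s = 360° × (36 − 66)/613.60 = -17.601°, i.e. -17.601° + 360° = 342.399°.
sin δ = sin 77.90° × sin 342.399° = -0.29567, so δ = -17.198°.
cos H₀ = −tan(+32.0°) tan(-17.198°) = 0.1934, H₀ = 1.3762 rad.
Bracket: H₀ sin φ sin δ + cos φ cos δ sin H₀ = 1.3762×0.52992×-0.29567 + 0.84805×0.95529×0.98112 = -0.215625 + 0.794838 = 0.579213.
Q̄ = (S₀/π) × [bracket] = (658/π) × 0.579213 = 121.31 W/m².
Daily total = Q̄ × 38.40 h × 3600 s/h = 121.31 × 38.40 × 3600 / 10⁶ = 16.77 MJ/m².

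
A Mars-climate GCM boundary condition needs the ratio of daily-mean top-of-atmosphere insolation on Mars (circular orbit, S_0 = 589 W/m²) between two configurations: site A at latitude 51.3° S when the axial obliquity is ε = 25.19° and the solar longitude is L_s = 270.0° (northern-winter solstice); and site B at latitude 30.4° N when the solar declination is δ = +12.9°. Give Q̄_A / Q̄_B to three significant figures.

— Configuration A (ϕ=-51.3°):
Solar declination: sin δ = sin ε · sin L_s = sin 25.19° × sin 270.0° = -0.42562, so δ = -25.190°.
cos h₀ = −tan(-51.3°) tan(-25.190°) = -0.5871, h₀ = 2.1983 rad.
Bracket: h₀ sin ϕ sin δ + cos ϕ cos δ sin h₀ = 2.1983×-0.78043×-0.42562 + 0.62524×0.90490×0.80952 = 0.730202 + 0.458010 = 1.188212.
Q̄ = (S_0/π) × [bracket] = (589/π) × 1.188212 = 222.77 W/m².
— Configuration B (ϕ=+30.4°):
cos h₀ = −tan(+30.4°) tan(+12.900°) = -0.1344, h₀ = 1.7056 rad.
Bracket: h₀ sin ϕ sin δ + cos ϕ cos δ sin h₀ = 1.7056×0.50603×0.22325 + 0.86251×0.97476×0.99093 = 0.192684 + 0.833115 = 1.025799.
Q̄ = (S_0/π) × [bracket] = (589/π) × 1.025799 = 192.32 W/m².
Ratio Q̄_A / Q̄_B = 222.77 / 192.32 = 1.158.

Q̄_A / Q̄_B ≈ 1.16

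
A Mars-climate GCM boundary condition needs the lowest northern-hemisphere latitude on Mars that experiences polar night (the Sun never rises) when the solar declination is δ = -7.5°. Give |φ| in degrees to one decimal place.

|φ| = 82.5°

Polar night requires cos H₀ = −tan φ tan δ ≥ 1, i.e. tan φ tan δ ≤ −1.
The boundary is |tan φ| · |tan δ| = 1, so |φ| = 90° − |δ| = 90° − 7.5° = 82.5° in the northern hemisphere.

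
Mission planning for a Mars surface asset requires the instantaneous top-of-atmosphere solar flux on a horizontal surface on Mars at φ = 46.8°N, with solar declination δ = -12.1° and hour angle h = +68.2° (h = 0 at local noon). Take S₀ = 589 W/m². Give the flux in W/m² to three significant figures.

56.4 W/m²

cos θ_z = sin φ sin δ + cos φ cos δ cos h = -0.152805 + 0.248571 = 0.095766.
Flux = S₀ · cos θ_z = 589 × 0.095766 = 56.41 W/m².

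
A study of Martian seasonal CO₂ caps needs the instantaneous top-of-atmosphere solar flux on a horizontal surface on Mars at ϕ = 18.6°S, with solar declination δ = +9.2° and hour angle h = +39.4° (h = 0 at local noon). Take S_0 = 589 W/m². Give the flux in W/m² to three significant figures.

396 W/m²

cos θ_z = sin ϕ sin δ + cos ϕ cos δ cos h = -0.050996 + 0.722951 = 0.671955.
Flux = S_0 · cos θ_z = 589 × 0.671955 = 395.8 W/m².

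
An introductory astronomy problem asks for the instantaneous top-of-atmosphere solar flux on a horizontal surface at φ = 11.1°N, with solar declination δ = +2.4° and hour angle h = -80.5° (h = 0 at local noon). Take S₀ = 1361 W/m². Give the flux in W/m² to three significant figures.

231 W/m²

cos θ_z = sin φ sin δ + cos φ cos δ cos h = 0.008062 + 0.161818 = 0.169880.
Flux = S₀ · cos θ_z = 1361 × 0.169880 = 231.2 W/m².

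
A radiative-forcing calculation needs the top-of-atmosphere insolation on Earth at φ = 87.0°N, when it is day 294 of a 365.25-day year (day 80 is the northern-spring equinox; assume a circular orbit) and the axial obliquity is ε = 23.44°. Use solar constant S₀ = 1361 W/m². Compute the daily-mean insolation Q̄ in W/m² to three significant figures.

Q̄ ≈ 0.00 W/m²

Solar longitude: λ_s = 360° × (294 − 80)/365.25 = 210.924°.
sin δ = sin 23.44° × sin 210.924° = -0.20442, so δ = -11.796°.
cos H₀ = −tan(+87.0°) tan(-11.796°) = 3.9848 ≥ 1 ⇒ polar night, H₀ = 0 and Q̄ = 0.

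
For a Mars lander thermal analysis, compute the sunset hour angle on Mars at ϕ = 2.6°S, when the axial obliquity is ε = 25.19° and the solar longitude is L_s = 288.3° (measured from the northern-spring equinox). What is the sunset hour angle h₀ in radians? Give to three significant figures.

Solar declination: sin δ = sin ε · sin L_s = sin 25.19° × sin 288.3° = -0.40410, so δ = -23.834°.
cos h₀ = −tan ϕ · tan δ = −tan(-2.6°) × tan(-23.834°) = -0.0201, so h₀ = 1.5909 rad = 91.15°.

h₀ = 1.59 rad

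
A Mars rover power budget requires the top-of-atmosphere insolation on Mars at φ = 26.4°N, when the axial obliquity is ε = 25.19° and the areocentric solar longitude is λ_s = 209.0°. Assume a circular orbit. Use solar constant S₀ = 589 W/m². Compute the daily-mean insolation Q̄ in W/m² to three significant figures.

sin δ = sin 25.19° × sin 209.0° = -0.20635, so δ = -11.908°.
cos H₀ = −tan(+26.4°) tan(-11.908°) = 0.1047, H₀ = 1.4659 rad.
Bracket: H₀ sin φ sin δ + cos φ cos δ sin H₀ = 1.4659×0.44464×-0.20635 + 0.89571×0.97848×0.99451 = -0.134498 + 0.871623 = 0.737125.
Q̄ = (S₀/π) × [bracket] = (589/π) × 0.737125 = 138.2 W/m².

Q̄ ≈ 138 W/m²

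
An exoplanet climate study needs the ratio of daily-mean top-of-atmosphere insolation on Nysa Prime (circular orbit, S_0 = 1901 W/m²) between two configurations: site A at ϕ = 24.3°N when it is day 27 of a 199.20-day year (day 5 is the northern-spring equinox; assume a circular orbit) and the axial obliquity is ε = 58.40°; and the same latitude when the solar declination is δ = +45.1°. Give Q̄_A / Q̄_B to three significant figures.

— Configuration A (ϕ=+24.3°):
Solar longitude: L_s = 360° × (27 − 5)/199.20 = 39.759°.
sin δ = sin 58.40° × sin 39.759° = 0.54473, so δ = +33.006°.
cos h₀ = −tan(+24.3°) tan(+33.006°) = -0.2933, h₀ = 1.8685 rad.
Bracket: h₀ sin ϕ sin δ + cos ϕ cos δ sin h₀ = 1.8685×0.41151×0.54473 + 0.91140×0.83861×0.95602 = 0.418846 + 0.730695 = 1.149541.
Q̄ = (S_0/π) × [bracket] = (1901/π) × 1.149541 = 695.60 W/m².
— Configuration B (ϕ=+24.3°):
cos h₀ = −tan(+24.3°) tan(+45.100°) = -0.4531, h₀ = 2.0410 rad.
Bracket: h₀ sin ϕ sin δ + cos ϕ cos δ sin h₀ = 2.0410×0.41151×0.70834 + 0.91140×0.70587×0.89146 = 0.594929 + 0.573503 = 1.168432.
Q̄ = (S_0/π) × [bracket] = (1901/π) × 1.168432 = 707.03 W/m².
Ratio Q̄_A / Q̄_B = 695.60 / 707.03 = 0.9838.

Q̄_A / Q̄_B ≈ 0.984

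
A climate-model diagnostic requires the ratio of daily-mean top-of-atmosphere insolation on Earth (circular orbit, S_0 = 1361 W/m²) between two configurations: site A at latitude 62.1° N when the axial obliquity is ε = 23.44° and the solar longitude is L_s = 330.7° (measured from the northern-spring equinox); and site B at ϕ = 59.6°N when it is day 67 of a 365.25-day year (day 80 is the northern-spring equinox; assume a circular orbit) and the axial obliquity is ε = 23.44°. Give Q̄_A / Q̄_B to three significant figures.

— Configuration A (ϕ=+62.1°):
Solar declination: sin δ = sin ε · sin L_s = sin 23.44° × sin 330.7° = -0.19467, so δ = -11.225°.
cos h₀ = −tan(+62.1°) tan(-11.225°) = 0.3748, h₀ = 1.1866 rad.
Bracket: h₀ sin ϕ sin δ + cos ϕ cos δ sin h₀ = 1.1866×0.88377×-0.19467 + 0.46793×0.98087×0.92709 = -0.204147 + 0.425514 = 0.221367.
Q̄ = (S_0/π) × [bracket] = (1361/π) × 0.221367 = 95.901 W/m².
— Configuration B (ϕ=+59.6°):
Solar longitude: L_s = 360° × (67 − 80)/365.25 = -12.813°, i.e. -12.813° + 360° = 347.187°.
sin δ = sin 23.44° × sin 347.187° = -0.08822, so δ = -5.061°.
cos h₀ = −tan(+59.6°) tan(-5.061°) = 0.1510, h₀ = 1.4193 rad.
Bracket: h₀ sin ϕ sin δ + cos ϕ cos δ sin h₀ = 1.4193×0.86251×-0.08822 + 0.50603×0.99610×0.98854 = -0.107995 + 0.498280 = 0.390285.
Q̄ = (S_0/π) × [bracket] = (1361/π) × 0.390285 = 169.08 W/m².
Ratio Q̄_A / Q̄_B = 95.901 / 169.08 = 0.5672.

Q̄_A / Q̄_B ≈ 0.567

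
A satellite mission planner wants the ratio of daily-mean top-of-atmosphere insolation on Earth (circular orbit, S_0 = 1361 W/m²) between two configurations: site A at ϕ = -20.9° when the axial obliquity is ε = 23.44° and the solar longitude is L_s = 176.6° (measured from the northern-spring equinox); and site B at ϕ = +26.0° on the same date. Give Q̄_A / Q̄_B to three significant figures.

Q̄_A / Q̄_B ≈ 1.01

— Configuration A (ϕ=-20.9°):
Solar declination: sin δ = sin ε · sin L_s = sin 23.44° × sin 176.6° = 0.02359, so δ = +1.352°.
cos h₀ = −tan(-20.9°) tan(+1.352°) = 0.0090, h₀ = 1.5618 rad.
Bracket: h₀ sin ϕ sin δ + cos ϕ cos δ sin h₀ = 1.5618×-0.35674×0.02359 + 0.93420×0.99972×0.99996 = -0.013143 + 0.933901 = 0.920758.
Q̄ = (S_0/π) × [bracket] = (1361/π) × 0.920758 = 398.89 W/m².
— Configuration B (ϕ=+26.0°):
cos h₀ = −tan(+26.0°) tan(+1.352°) = -0.0115, h₀ = 1.5823 rad.
Bracket: h₀ sin ϕ sin δ + cos ϕ cos δ sin h₀ = 1.5823×0.43837×0.02359 + 0.89879×0.99972×0.99993 = 0.016363 + 0.898475 = 0.914838.
Q̄ = (S_0/π) × [bracket] = (1361/π) × 0.914838 = 396.33 W/m².
Ratio Q̄_A / Q̄_B = 398.89 / 396.33 = 1.006.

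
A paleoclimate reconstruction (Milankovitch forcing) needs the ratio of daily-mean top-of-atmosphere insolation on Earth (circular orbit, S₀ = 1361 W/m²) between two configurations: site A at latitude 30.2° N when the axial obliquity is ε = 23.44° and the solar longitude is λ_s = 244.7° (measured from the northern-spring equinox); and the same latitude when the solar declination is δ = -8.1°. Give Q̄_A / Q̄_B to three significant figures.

Q̄_A / Q̄_B ≈ 0.726

— Configuration A (φ=+30.2°):
Solar declination: sin δ = sin ε · sin λ_s = sin 23.44° × sin 244.7° = -0.35963, so δ = -21.078°.
cos H₀ = −tan(+30.2°) tan(-21.078°) = 0.2243, H₀ = 1.3446 rad.
Bracket: H₀ sin φ sin δ + cos φ cos δ sin H₀ = 1.3446×0.50302×-0.35963 + 0.86427×0.93309×0.97452 = -0.243240 + 0.785894 = 0.542654.
Q̄ = (S₀/π) × [bracket] = (1361/π) × 0.542654 = 235.09 W/m².
— Configuration B (φ=+30.2°):
cos H₀ = −tan(+30.2°) tan(-8.100°) = 0.0828, H₀ = 1.4879 rad.
Bracket: H₀ sin φ sin δ + cos φ cos δ sin H₀ = 1.4879×0.50302×-0.14090 + 0.86427×0.99002×0.99656 = -0.105456 + 0.852701 = 0.747245.
Q̄ = (S₀/π) × [bracket] = (1361/π) × 0.747245 = 323.72 W/m².
Ratio Q̄_A / Q̄_B = 235.09 / 323.72 = 0.7262.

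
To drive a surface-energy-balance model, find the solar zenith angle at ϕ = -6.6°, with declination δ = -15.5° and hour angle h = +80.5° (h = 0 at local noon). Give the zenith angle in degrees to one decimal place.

θ_z = 79.1°

cos θ_z = sin ϕ sin δ + cos ϕ cos δ cos h = 0.030716 + 0.157991 = 0.188707.
θ_z = arccos(0.188707) = 79.1°.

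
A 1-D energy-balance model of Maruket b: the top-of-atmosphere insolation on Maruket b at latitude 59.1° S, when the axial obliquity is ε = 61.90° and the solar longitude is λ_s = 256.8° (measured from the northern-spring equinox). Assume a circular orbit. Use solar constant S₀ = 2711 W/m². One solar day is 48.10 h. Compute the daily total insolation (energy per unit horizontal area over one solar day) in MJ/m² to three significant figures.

346 MJ/m²

Solar declination: sin δ = sin ε · sin λ_s = sin 61.90° × sin 256.8° = -0.85882, so δ = -59.184°.
cos H₀ = −tan(-59.1°) tan(-59.184°) = -2.8012 ≤ −1 ⇒ polar day, H₀ = π.
Bracket: H₀ sin φ sin δ + cos φ cos δ sin H₀ = 3.1416×-0.85806×-0.85882 + 0.51354×0.51228×0.00000 = 2.315105 + 0.000000 = 2.315105.
Q̄ = (S₀/π) × [bracket] = (2711/π) × 2.315105 = 1997.8 W/m².
Daily total = Q̄ × 48.10 h × 3600 s/h = 1997.8 × 48.10 × 3600 / 10⁶ = 345.9 MJ/m².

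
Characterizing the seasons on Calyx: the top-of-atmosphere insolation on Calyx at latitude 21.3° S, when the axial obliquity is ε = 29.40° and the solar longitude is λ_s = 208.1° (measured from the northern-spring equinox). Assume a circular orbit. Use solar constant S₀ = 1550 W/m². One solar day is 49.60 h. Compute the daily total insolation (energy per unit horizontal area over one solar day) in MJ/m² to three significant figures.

91.8 MJ/m²

Solar declination: sin δ = sin ε · sin λ_s = sin 29.40° × sin 208.1° = -0.23122, so δ = -13.369°.
cos H₀ = −tan(-21.3°) tan(-13.369°) = -0.0927, H₀ = 1.6636 rad.
Bracket: H₀ sin φ sin δ + cos φ cos δ sin H₀ = 1.6636×-0.36325×-0.23122 + 0.93169×0.97290×0.99570 = 0.139727 + 0.902544 = 1.042271.
Q̄ = (S₀/π) × [bracket] = (1550/π) × 1.042271 = 514.24 W/m².
Daily total = Q̄ × 49.60 h × 3600 s/h = 514.24 × 49.60 × 3600 / 10⁶ = 91.82 MJ/m².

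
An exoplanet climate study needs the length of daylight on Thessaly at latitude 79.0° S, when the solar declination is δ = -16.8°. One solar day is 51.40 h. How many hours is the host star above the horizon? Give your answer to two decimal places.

Sunrise equation: cos H₀ = −tan φ · tan δ = -1.5532 ≤ −1, so the host star never sets (polar day) and H₀ = π.
Daylight = 2H₀/(2π) × 51.40 h = (3.1416/π) × 51.40 = 51.40 h.

51.40 h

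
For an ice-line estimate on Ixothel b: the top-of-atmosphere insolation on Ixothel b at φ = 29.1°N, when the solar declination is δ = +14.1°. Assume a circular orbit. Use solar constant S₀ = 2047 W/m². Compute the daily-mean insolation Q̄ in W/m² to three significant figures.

Q̄ ≈ 679 W/m²

cos H₀ = −tan(+29.1°) tan(+14.100°) = -0.1398, H₀ = 1.7111 rad.
Bracket: H₀ sin φ sin δ + cos φ cos δ sin H₀ = 1.7111×0.48634×0.24362 + 0.87377×0.96987×0.99018 = 0.202735 + 0.839121 = 1.041856.
Q̄ = (S₀/π) × [bracket] = (2047/π) × 1.041856 = 678.9 W/m².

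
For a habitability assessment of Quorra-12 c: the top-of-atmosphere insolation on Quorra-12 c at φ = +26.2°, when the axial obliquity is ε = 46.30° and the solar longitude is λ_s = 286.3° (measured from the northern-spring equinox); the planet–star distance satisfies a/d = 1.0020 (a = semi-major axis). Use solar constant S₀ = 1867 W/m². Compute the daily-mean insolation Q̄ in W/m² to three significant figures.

Solar declination: sin δ = sin ε · sin λ_s = sin 46.30° × sin 286.3° = -0.69391, so δ = -43.940°.
cos H₀ = −tan(+26.2°) tan(-43.940°) = 0.4742, H₀ = 1.0768 rad.
Bracket: H₀ sin φ sin δ + cos φ cos δ sin H₀ = 1.0768×0.44151×-0.69391 + 0.89726×0.72006×0.88042 = -0.329897 + 0.568823 = 0.238926.
Inverse-square distance factor (a/d)² = 1.0020² = 1.004004.
Q̄ = (S₀/π) × 1.004004 × [bracket] = (1867/π) × 1.004004 × 0.238926 = 142.6 W/m².

Q̄ ≈ 143 W/m²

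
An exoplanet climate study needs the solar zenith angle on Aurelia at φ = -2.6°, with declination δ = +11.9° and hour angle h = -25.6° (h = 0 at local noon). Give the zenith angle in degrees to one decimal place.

cos θ_z = sin φ sin δ + cos φ cos δ cos h = -0.009354 + 0.881543 = 0.872189.
θ_z = arccos(0.872189) = 29.3°.

θ_z = 29.3°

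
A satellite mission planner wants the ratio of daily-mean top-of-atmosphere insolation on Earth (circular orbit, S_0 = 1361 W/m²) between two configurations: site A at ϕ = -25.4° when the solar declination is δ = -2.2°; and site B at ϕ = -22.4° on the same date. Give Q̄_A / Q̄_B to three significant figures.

— Configuration A (ϕ=-25.4°):
cos h₀ = −tan(-25.4°) tan(-2.200°) = -0.0182, h₀ = 1.5890 rad.
Bracket: h₀ sin ϕ sin δ + cos ϕ cos δ sin h₀ = 1.5890×-0.42894×-0.03839 + 0.90334×0.99926×0.99983 = 0.026166 + 0.902518 = 0.928684.
Q̄ = (S_0/π) × [bracket] = (1361/π) × 0.928684 = 402.32 W/m².
— Configuration B (ϕ=-22.4°):
cos h₀ = −tan(-22.4°) tan(-2.200°) = -0.0158, h₀ = 1.5866 rad.
Bracket: h₀ sin ϕ sin δ + cos ϕ cos δ sin h₀ = 1.5866×-0.38107×-0.03839 + 0.92455×0.99926×0.99987 = 0.023211 + 0.923746 = 0.946957.
Q̄ = (S_0/π) × [bracket] = (1361/π) × 0.946957 = 410.24 W/m².
Ratio Q̄_A / Q̄_B = 402.32 / 410.24 = 0.9807.

Q̄_A / Q̄_B ≈ 0.981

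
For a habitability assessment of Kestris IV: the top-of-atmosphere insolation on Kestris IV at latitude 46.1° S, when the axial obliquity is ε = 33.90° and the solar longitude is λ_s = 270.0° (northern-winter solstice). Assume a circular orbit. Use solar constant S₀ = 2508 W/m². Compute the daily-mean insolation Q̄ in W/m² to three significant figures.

Q̄ ≈ 1.08e+03 W/m²

Solar declination: sin δ = sin ε · sin λ_s = sin 33.90° × sin 270.0° = -0.55775, so δ = -33.900°.
cos H₀ = −tan(-46.1°) tan(-33.900°) = -0.6983, H₀ = 2.3438 rad.
Bracket: H₀ sin φ sin δ + cos φ cos δ sin H₀ = 2.3438×-0.72055×-0.55775 + 0.69340×0.83001×0.71582 = 0.941942 + 0.411975 = 1.353917.
Q̄ = (S₀/π) × [bracket] = (2508/π) × 1.353917 = 1081 W/m².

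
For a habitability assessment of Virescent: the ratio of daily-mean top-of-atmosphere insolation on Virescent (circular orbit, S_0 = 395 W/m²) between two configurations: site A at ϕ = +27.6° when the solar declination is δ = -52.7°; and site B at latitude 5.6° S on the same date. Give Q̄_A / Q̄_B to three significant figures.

Q̄_A / Q̄_B ≈ 0.124

— Configuration A (ϕ=+27.6°):
cos h₀ = −tan(+27.6°) tan(-52.700°) = 0.6863, h₀ = 0.8145 rad.
Bracket: h₀ sin ϕ sin δ + cos ϕ cos δ sin h₀ = 0.8145×0.46330×-0.79547 + 0.88620×0.60599×0.72736 = -0.300177 + 0.390613 = 0.090436.
Q̄ = (S_0/π) × [bracket] = (395/π) × 0.090436 = 11.371 W/m².
— Configuration B (ϕ=-5.6°):
cos h₀ = −tan(-5.6°) tan(-52.700°) = -0.1287, h₀ = 1.6999 rad.
Bracket: h₀ sin ϕ sin δ + cos ϕ cos δ sin h₀ = 1.6999×-0.09758×-0.79547 + 0.99523×0.60599×0.99168 = 0.131950 + 0.598082 = 0.730032.
Q̄ = (S_0/π) × [bracket] = (395/π) × 0.730032 = 91.789 W/m².
Ratio Q̄_A / Q̄_B = 11.371 / 91.789 = 0.1239.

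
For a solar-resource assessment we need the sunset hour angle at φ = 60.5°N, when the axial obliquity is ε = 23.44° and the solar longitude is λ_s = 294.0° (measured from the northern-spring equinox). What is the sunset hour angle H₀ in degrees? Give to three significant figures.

Solar declination: sin δ = sin ε · sin λ_s = sin 23.44° × sin 294.0° = -0.36340, so δ = -21.309°.
cos H₀ = −tan φ · tan δ = −tan(+60.5°) × tan(-21.309°) = 0.6894, so H₀ = 0.8101 rad = 46.41°.

H₀ = 46.4°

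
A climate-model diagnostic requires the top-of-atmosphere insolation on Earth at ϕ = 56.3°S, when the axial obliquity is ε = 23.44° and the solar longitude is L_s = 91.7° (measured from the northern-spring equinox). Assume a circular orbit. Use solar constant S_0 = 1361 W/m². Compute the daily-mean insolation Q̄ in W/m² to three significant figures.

Q̄ ≈ 43.9 W/m²

Solar declination: sin δ = sin ε · sin L_s = sin 23.44° × sin 91.7° = 0.39761, so δ = +23.429°.
cos h₀ = −tan(-56.3°) tan(+23.429°) = 0.6498, h₀ = 0.8635 rad.
Bracket: h₀ sin ϕ sin δ + cos ϕ cos δ sin h₀ = 0.8635×-0.83195×0.39761 + 0.55484×0.91755×0.76013 = -0.285639 + 0.386977 = 0.101338.
Q̄ = (S_0/π) × [bracket] = (1361/π) × 0.101338 = 43.90 W/m².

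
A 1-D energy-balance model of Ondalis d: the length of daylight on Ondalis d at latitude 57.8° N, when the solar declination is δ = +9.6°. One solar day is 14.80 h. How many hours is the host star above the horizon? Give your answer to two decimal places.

cos H₀ = −tan φ · tan δ = −tan(+57.8°) × tan(+9.600°) = -0.2686, so H₀ = 1.8427 rad = 105.58°.
Daylight = 2H₀/(2π) × 14.80 h = (1.8427/π) × 14.80 = 8.68 h.

8.68 h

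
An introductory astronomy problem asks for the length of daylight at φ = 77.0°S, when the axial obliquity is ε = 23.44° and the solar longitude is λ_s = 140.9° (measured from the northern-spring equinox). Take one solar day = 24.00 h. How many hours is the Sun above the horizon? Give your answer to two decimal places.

0.00 h

Solar declination: sin δ = sin ε · sin λ_s = sin 23.44° × sin 140.9° = 0.25088, so δ = +14.529°.
cos H₀ = −tan φ · tan δ = 1.1226 ≥ 1, so the Sun never rises (polar night) and H₀ = 0.
Daylight = 2H₀/(2π) × 24.00 h = (0.0000/π) × 24.00 = 0.00 h.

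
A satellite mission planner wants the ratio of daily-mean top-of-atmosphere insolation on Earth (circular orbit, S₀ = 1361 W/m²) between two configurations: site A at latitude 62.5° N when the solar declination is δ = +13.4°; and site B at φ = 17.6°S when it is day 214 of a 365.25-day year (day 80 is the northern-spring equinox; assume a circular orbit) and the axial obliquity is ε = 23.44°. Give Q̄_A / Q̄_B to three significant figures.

— Configuration A (φ=+62.5°):
cos H₀ = −tan(+62.5°) tan(+13.400°) = -0.4576, H₀ = 2.0461 rad.
Bracket: H₀ sin φ sin δ + cos φ cos δ sin H₀ = 2.0461×0.88701×0.23175 + 0.46175×0.97278×0.88914 = 0.420606 + 0.399385 = 0.819991.
Q̄ = (S₀/π) × [bracket] = (1361/π) × 0.819991 = 355.24 W/m².
— Configuration B (φ=-17.6°):
Solar longitude: λ_s = 360° × (214 − 80)/365.25 = 132.074°.
sin δ = sin 23.44° × sin 132.074° = 0.29527, so δ = +17.174°.
cos H₀ = −tan(-17.6°) tan(+17.174°) = 0.0980, H₀ = 1.4726 rad.
Bracket: H₀ sin φ sin δ + cos φ cos δ sin H₀ = 1.4726×-0.30237×0.29527 + 0.95319×0.95541×0.99518 = -0.131475 + 0.906298 = 0.774823.
Q̄ = (S₀/π) × [bracket] = (1361/π) × 0.774823 = 335.67 W/m².
Ratio Q̄_A / Q̄_B = 355.24 / 335.67 = 1.058.

Q̄_A / Q̄_B ≈ 1.06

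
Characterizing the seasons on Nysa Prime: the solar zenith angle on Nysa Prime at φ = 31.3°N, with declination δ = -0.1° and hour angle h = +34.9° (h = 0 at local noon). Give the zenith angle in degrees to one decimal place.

cos θ_z = sin φ sin δ + cos φ cos δ cos h = -0.000907 + 0.700785 = 0.699878.
θ_z = arccos(0.699878) = 45.6°.

θ_z = 45.6°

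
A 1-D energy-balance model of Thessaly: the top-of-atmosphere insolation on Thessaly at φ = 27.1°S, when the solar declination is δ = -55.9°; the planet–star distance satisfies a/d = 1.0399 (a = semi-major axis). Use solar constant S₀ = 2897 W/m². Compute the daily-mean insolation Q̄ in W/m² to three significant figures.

cos H₀ = −tan(-27.1°) tan(-55.900°) = -0.7558, H₀ = 2.4277 rad.
Bracket: H₀ sin φ sin δ + cos φ cos δ sin H₀ = 2.4277×-0.45554×-0.82806 + 0.89021×0.56064×0.65478 = 0.915764 + 0.326792 = 1.242556.
Inverse-square distance factor (a/d)² = 1.0399² = 1.081392.
Q̄ = (S₀/π) × 1.081392 × [bracket] = (2897/π) × 1.081392 × 1.242556 = 1239 W/m².

Q̄ ≈ 1.24e+03 W/m²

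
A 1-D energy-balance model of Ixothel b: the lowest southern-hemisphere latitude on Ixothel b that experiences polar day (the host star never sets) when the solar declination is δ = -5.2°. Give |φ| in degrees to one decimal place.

|φ| = 84.8°

Polar day requires cos H₀ = −tan φ tan δ ≤ −1, i.e. tan φ tan δ ≥ 1.
The boundary is |tan φ| · |tan δ| = 1, so |φ| = 90° − |δ| = 90° − 5.2° = 84.8° in the southern hemisphere.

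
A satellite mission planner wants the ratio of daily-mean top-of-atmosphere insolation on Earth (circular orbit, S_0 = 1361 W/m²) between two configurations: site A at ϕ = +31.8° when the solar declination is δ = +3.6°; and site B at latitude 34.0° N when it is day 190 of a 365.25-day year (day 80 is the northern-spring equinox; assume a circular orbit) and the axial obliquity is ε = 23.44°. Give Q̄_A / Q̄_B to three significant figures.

— Configuration A (ϕ=+31.8°):
cos h₀ = −tan(+31.8°) tan(+3.600°) = -0.0390, h₀ = 1.6098 rad.
Bracket: h₀ sin ϕ sin δ + cos ϕ cos δ sin h₀ = 1.6098×0.52696×0.06279 + 0.84989×0.99803×0.99924 = 0.053265 + 0.847571 = 0.900836.
Q̄ = (S_0/π) × [bracket] = (1361/π) × 0.900836 = 390.26 W/m².
— Configuration B (ϕ=+34.0°):
Solar longitude: L_s = 360° × (190 − 80)/365.25 = 108.419°.
sin δ = sin 23.44° × sin 108.419° = 0.37741, so δ = +22.173°.
cos h₀ = −tan(+34.0°) tan(+22.173°) = -0.2749, h₀ = 1.8493 rad.
Bracket: h₀ sin ϕ sin δ + cos ϕ cos δ sin h₀ = 1.8493×0.55919×0.37741 + 0.82904×0.92605×0.96147 = 0.390283 + 0.738152 = 1.128435.
Q̄ = (S_0/π) × [bracket] = (1361/π) × 1.128435 = 488.86 W/m².
Ratio Q̄_A / Q̄_B = 390.26 / 488.86 = 0.7983.

Q̄_A / Q̄_B ≈ 0.798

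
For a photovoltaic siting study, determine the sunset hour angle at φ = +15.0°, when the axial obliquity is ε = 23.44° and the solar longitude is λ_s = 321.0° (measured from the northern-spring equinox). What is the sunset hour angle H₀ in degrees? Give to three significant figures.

Solar declination: sin δ = sin ε · sin λ_s = sin 23.44° × sin 321.0° = -0.25034, so δ = -14.497°.
cos H₀ = −tan φ · tan δ = −tan(+15.0°) × tan(-14.497°) = 0.0693, so H₀ = 1.5015 rad = 86.03°.

H₀ = 86.0°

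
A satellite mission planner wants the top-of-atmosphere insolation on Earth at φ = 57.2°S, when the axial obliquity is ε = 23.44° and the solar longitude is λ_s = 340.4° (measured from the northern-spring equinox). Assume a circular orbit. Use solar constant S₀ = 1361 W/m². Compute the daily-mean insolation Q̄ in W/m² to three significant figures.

Solar declination: sin δ = sin ε · sin λ_s = sin 23.44° × sin 340.4° = -0.13344, so δ = -7.668°.
cos H₀ = −tan(-57.2°) tan(-7.668°) = -0.2089, H₀ = 1.7813 rad.
Bracket: H₀ sin φ sin δ + cos φ cos δ sin H₀ = 1.7813×-0.84057×-0.13344 + 0.54171×0.99106×0.97793 = 0.199801 + 0.525018 = 0.724819.
Q̄ = (S₀/π) × [bracket] = (1361/π) × 0.724819 = 314.0 W/m².

Q̄ ≈ 314 W/m²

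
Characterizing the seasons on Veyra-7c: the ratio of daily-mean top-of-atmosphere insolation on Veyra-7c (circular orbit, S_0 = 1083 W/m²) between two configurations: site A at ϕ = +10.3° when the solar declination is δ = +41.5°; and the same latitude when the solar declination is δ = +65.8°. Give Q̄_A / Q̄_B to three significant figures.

Q̄_A / Q̄_B ≈ 1.35

— Configuration A (ϕ=+10.3°):
cos h₀ = −tan(+10.3°) tan(+41.500°) = -0.1608, h₀ = 1.7323 rad.
Bracket: h₀ sin ϕ sin δ + cos ϕ cos δ sin h₀ = 1.7323×0.17880×0.66262 + 0.98389×0.74896×0.98699 = 0.205237 + 0.727307 = 0.932544.
Q̄ = (S_0/π) × [bracket] = (1083/π) × 0.932544 = 321.48 W/m².
— Configuration B (ϕ=+10.3°):
cos h₀ = −tan(+10.3°) tan(+65.800°) = -0.4044, h₀ = 1.9871 rad.
Bracket: h₀ sin ϕ sin δ + cos ϕ cos δ sin h₀ = 1.9871×0.17880×0.91212 + 0.98389×0.40992×0.91460 = 0.324070 + 0.368873 = 0.692943.
Q̄ = (S_0/π) × [bracket] = (1083/π) × 0.692943 = 238.88 W/m².
Ratio Q̄_A / Q̄_B = 321.48 / 238.88 = 1.346.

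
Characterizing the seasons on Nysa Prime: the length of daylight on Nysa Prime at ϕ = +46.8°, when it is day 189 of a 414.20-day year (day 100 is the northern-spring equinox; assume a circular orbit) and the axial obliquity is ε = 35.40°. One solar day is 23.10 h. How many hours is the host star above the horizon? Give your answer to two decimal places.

17.56 h

Solar longitude: L_s = 360° × (189 − 100)/414.20 = 77.354°.
sin δ = sin 35.40° × sin 77.354° = 0.56523, so δ = +34.418°.
cos h₀ = −tan ϕ · tan δ = −tan(+46.8°) × tan(+34.418°) = -0.7296, so h₀ = 2.3886 rad = 136.86°.
Daylight = 2h₀/(2π) × 23.10 h = (2.3886/π) × 23.10 = 17.56 h.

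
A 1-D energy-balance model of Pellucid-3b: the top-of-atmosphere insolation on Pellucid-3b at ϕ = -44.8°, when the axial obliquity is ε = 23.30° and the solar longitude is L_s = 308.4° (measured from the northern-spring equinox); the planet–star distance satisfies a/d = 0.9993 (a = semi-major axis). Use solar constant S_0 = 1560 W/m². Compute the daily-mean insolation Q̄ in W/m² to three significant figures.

Q̄ ≈ 522 W/m²

Solar declination: sin δ = sin ε · sin L_s = sin 23.30° × sin 308.4° = -0.30999, so δ = -18.058°.
cos h₀ = −tan(-44.8°) tan(-18.058°) = -0.3238, h₀ = 1.9005 rad.
Bracket: h₀ sin ϕ sin δ + cos ϕ cos δ sin h₀ = 1.9005×-0.70463×-0.30999 + 0.70957×0.95074×0.94613 = 0.415123 + 0.638275 = 1.053398.
Inverse-square distance factor (a/d)² = 0.9993² = 0.998600.
Q̄ = (S_0/π) × 0.998600 × [bracket] = (1560/π) × 0.998600 × 1.053398 = 522.3 W/m².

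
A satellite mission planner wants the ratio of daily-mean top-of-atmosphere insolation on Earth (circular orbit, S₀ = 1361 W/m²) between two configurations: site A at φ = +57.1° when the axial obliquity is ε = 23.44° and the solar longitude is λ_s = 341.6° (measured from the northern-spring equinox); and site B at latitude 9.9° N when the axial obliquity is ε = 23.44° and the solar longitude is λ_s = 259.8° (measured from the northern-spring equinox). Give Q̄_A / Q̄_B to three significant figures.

Q̄_A / Q̄_B ≈ 0.478

— Configuration A (φ=+57.1°):
Solar declination: sin δ = sin ε · sin λ_s = sin 23.44° × sin 341.6° = -0.12556, so δ = -7.213°.
cos H₀ = −tan(+57.1°) tan(-7.213°) = 0.1956, H₀ = 1.3739 rad.
Bracket: H₀ sin φ sin δ + cos φ cos δ sin H₀ = 1.3739×0.83962×-0.12556 + 0.54317×0.99209×0.98068 = -0.144840 + 0.528462 = 0.383622.
Q̄ = (S₀/π) × [bracket] = (1361/π) × 0.383622 = 166.19 W/m².
— Configuration B (φ=+9.9°):
Solar declination: sin δ = sin ε · sin λ_s = sin 23.44° × sin 259.8° = -0.39150, so δ = -23.048°.
cos H₀ = −tan(+9.9°) tan(-23.048°) = 0.0743, H₀ = 1.4965 rad.
Bracket: H₀ sin φ sin δ + cos φ cos δ sin H₀ = 1.4965×0.17193×-0.39150 + 0.98511×0.92018×0.99724 = -0.100730 + 0.903977 = 0.803247.
Q̄ = (S₀/π) × [bracket] = (1361/π) × 0.803247 = 347.98 W/m².
Ratio Q̄_A / Q̄_B = 166.19 / 347.98 = 0.4776.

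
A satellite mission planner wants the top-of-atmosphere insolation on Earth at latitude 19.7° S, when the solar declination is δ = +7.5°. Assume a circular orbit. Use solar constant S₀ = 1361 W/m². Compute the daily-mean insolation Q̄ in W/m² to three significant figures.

cos H₀ = −tan(-19.7°) tan(+7.500°) = 0.0471, H₀ = 1.5236 rad.
Bracket: H₀ sin φ sin δ + cos φ cos δ sin H₀ = 1.5236×-0.33710×0.13053 + 0.94147×0.99144×0.99889 = -0.067041 + 0.932375 = 0.865334.
Q̄ = (S₀/π) × [bracket] = (1361/π) × 0.865334 = 374.9 W/m².

Q̄ ≈ 375 W/m²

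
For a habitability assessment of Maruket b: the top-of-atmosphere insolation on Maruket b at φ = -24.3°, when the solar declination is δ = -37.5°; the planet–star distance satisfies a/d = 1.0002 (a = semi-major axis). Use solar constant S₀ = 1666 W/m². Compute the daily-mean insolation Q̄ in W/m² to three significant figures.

cos H₀ = −tan(-24.3°) tan(-37.500°) = -0.3465, H₀ = 1.9246 rad.
Bracket: H₀ sin φ sin δ + cos φ cos δ sin H₀ = 1.9246×-0.41151×-0.60876 + 0.91140×0.79335×0.93806 = 0.482133 + 0.678273 = 1.160406.
Inverse-square distance factor (a/d)² = 1.0002² = 1.000400.
Q̄ = (S₀/π) × 1.000400 × [bracket] = (1666/π) × 1.000400 × 1.160406 = 615.6 W/m².

Q̄ ≈ 616 W/m²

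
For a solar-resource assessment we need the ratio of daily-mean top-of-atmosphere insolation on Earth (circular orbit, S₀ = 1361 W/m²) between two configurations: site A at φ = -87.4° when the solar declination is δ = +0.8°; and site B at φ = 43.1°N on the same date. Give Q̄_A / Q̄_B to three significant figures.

Q̄_A / Q̄_B ≈ 0.0344

— Configuration A (φ=-87.4°):
cos H₀ = −tan(-87.4°) tan(+0.800°) = 0.3075, H₀ = 1.2582 rad.
Bracket: H₀ sin φ sin δ + cos φ cos δ sin H₀ = 1.2582×-0.99897×0.01396 + 0.04536×0.99990×0.95155 = -0.017546 + 0.043158 = 0.025612.
Q̄ = (S₀/π) × [bracket] = (1361/π) × 0.025612 = 11.096 W/m².
— Configuration B (φ=+43.1°):
cos H₀ = −tan(+43.1°) tan(+0.800°) = -0.0131, H₀ = 1.5839 rad.
Bracket: H₀ sin φ sin δ + cos φ cos δ sin H₀ = 1.5839×0.68327×0.01396 + 0.73016×0.99990×0.99991 = 0.015108 + 0.730021 = 0.745129.
Q̄ = (S₀/π) × [bracket] = (1361/π) × 0.745129 = 322.80 W/m².
Ratio Q̄_A / Q̄_B = 11.096 / 322.80 = 0.03437.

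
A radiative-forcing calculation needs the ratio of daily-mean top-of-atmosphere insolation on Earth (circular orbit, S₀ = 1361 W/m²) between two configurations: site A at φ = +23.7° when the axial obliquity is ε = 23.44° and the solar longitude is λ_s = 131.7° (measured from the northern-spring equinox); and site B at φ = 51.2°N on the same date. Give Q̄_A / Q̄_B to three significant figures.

Q̄_A / Q̄_B ≈ 1.06

— Configuration A (φ=+23.7°):
Solar declination: sin δ = sin ε · sin λ_s = sin 23.44° × sin 131.7° = 0.29700, so δ = +17.278°.
cos H₀ = −tan(+23.7°) tan(+17.278°) = -0.1365, H₀ = 1.7078 rad.
Bracket: H₀ sin φ sin δ + cos φ cos δ sin H₀ = 1.7078×0.40195×0.29700 + 0.91566×0.95488×0.99064 = 0.203876 + 0.866162 = 1.070038.
Q̄ = (S₀/π) × [bracket] = (1361/π) × 1.070038 = 463.56 W/m².
— Configuration B (φ=+51.2°):
cos H₀ = −tan(+51.2°) tan(+17.278°) = -0.3869, H₀ = 1.9680 rad.
Bracket: H₀ sin φ sin δ + cos φ cos δ sin H₀ = 1.9680×0.77934×0.29700 + 0.62660×0.95488×0.92214 = 0.455521 + 0.551742 = 1.007263.
Q̄ = (S₀/π) × [bracket] = (1361/π) × 1.007263 = 436.37 W/m².
Ratio Q̄_A / Q̄_B = 463.56 / 436.37 = 1.062.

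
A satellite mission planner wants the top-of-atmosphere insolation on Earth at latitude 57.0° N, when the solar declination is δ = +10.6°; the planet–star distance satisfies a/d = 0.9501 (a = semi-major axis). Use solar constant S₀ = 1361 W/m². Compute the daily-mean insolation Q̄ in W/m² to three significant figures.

cos H₀ = −tan(+57.0°) tan(+10.600°) = -0.2882, H₀ = 1.8631 rad.
Bracket: H₀ sin φ sin δ + cos φ cos δ sin H₀ = 1.8631×0.83867×0.18395 + 0.54464×0.98294×0.95758 = 0.287427 + 0.512639 = 0.800066.
Inverse-square distance factor (a/d)² = 0.9501² = 0.902690.
Q̄ = (S₀/π) × 0.902690 × [bracket] = (1361/π) × 0.902690 × 0.800066 = 312.9 W/m².

Q̄ ≈ 313 W/m²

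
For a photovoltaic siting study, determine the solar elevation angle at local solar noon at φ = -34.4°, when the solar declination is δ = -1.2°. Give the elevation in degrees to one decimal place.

At local noon the hour angle is zero, so the zenith angle equals |φ − δ| = |-34.4° − (-1.200°)| = 33.200°.
Elevation = 90° − 33.200° = 56.8°.

56.8°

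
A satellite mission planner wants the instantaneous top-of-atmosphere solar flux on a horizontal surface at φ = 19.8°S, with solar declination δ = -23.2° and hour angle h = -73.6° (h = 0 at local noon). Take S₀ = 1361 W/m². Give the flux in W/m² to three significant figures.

514 W/m²

cos θ_z = sin φ sin δ + cos φ cos δ cos h = 0.133443 + 0.244168 = 0.377611.
Flux = S₀ · cos θ_z = 1361 × 0.377611 = 513.9 W/m².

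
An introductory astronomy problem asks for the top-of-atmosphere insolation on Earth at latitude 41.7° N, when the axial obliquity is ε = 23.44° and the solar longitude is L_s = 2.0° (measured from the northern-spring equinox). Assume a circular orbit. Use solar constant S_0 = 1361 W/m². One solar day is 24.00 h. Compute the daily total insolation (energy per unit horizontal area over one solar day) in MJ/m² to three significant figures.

Solar declination: sin δ = sin ε · sin L_s = sin 23.44° × sin 2.0° = 0.01388, so δ = +0.795°.
cos h₀ = −tan(+41.7°) tan(+0.795°) = -0.0124, h₀ = 1.5832 rad.
Bracket: h₀ sin ϕ sin δ + cos ϕ cos δ sin h₀ = 1.5832×0.66523×0.01388 + 0.74664×0.99990×0.99992 = 0.014618 + 0.746506 = 0.761124.
Q̄ = (S_0/π) × [bracket] = (1361/π) × 0.761124 = 329.73 W/m².
Daily total = Q̄ × 24.00 h × 3600 s/h = 329.73 × 24.00 × 3600 / 10⁶ = 28.49 MJ/m².

28.5 MJ/m²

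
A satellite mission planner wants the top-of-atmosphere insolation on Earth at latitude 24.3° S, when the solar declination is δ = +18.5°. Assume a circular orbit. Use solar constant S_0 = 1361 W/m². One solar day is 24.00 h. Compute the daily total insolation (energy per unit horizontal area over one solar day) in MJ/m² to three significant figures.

25.0 MJ/m²

cos h₀ = −tan(-24.3°) tan(+18.500°) = 0.1511, h₀ = 1.4191 rad.
Bracket: h₀ sin ϕ sin δ + cos ϕ cos δ sin h₀ = 1.4191×-0.41151×0.31730 + 0.91140×0.94832×0.98852 = -0.185295 + 0.854377 = 0.669082.
Q̄ = (S_0/π) × [bracket] = (1361/π) × 0.669082 = 289.86 W/m².
Daily total = Q̄ × 24.00 h × 3600 s/h = 289.86 × 24.00 × 3600 / 10⁶ = 25.04 MJ/m².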